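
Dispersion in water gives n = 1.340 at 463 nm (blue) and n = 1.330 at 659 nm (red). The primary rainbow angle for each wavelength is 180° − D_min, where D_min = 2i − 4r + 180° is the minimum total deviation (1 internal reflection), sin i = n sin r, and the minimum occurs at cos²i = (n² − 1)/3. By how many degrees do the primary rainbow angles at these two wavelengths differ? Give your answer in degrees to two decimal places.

At 463 nm (n = 1.340): cos²i = 0.26520 → i = 59.004°, r = 39.770°, D_min = 138.929°, rainbow angle = 41.071°.
At 659 nm (n = 1.330): cos²i = 0.25630 → i = 59.585°, r = 40.422°, D_min = 137.484°, rainbow angle = 42.516°.
Angular width = |41.071° − 42.516°| = 1.445°.

1.45°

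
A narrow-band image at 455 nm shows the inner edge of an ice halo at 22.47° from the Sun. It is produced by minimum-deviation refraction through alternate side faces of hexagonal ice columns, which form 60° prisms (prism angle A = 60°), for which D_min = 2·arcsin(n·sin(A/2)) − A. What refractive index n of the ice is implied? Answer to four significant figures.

1.318

Rearranging: n = sin((D_min + A)/2) / sin(A/2).
(D_min + A)/2 = (22.47° + 60°)/2 = 41.235°.
n = sin 41.235° / sin 30° = 0.6591 / 0.5000 = 1.3183.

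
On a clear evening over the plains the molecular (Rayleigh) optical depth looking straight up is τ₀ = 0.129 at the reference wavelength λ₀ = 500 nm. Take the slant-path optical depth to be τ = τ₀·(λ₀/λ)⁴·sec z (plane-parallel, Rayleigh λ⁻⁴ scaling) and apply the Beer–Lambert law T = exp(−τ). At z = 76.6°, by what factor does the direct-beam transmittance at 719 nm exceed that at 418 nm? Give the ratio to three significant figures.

2.74

Airmass: sec 76.6° = 4.3150.
τ(719 nm) = 0.129 × (500/719)⁴ × 4.3150 = 0.129 × 0.2339 × 4.3150 = 0.1302.
τ(418 nm) = 0.129 × (500/418)⁴ × 4.3150 = 0.129 × 2.0473 × 4.3150 = 1.1396.
T(719)/T(418) = exp(τ_B − τ_A) = exp(1.0094) = 2.7440.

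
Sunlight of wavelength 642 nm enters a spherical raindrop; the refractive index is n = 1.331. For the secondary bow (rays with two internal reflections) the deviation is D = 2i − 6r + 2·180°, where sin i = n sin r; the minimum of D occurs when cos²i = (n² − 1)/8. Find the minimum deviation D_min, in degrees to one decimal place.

230.4°

cos²i = (1.77156 − 1)/8 = 0.09645; i = arccos(0.31056) = 71.907°.
sin r = sin 71.907°/1.331 = 0.71417; r = 45.575°.
D_min = 2·71.907° − 6·45.575° + 360° = 230.365°.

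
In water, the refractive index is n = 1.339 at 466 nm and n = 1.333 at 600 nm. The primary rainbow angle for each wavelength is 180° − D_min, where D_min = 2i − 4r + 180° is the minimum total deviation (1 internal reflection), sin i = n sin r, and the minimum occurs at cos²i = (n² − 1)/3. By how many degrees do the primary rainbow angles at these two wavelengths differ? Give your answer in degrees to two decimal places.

At 466 nm (n = 1.339): cos²i = 0.26431 → i = 59.062°, r = 39.834°, D_min = 138.786°, rainbow angle = 41.214°.
At 600 nm (n = 1.333): cos²i = 0.25896 → i = 59.410°, r = 40.225°, D_min = 137.922°, rainbow angle = 42.078°.
Angular width = |41.214° − 42.078°| = 0.865°.

0.86°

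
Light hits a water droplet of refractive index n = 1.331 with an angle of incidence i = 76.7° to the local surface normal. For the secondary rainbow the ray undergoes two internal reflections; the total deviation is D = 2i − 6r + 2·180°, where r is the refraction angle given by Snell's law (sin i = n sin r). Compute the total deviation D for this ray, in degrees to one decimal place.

sin r = sin 76.7° / 1.331 = 0.9732/1.331 = 0.7312; r = 46.98°.
D = 2·76.7° − 6·46.98° + 2·180° = 153.40° − 281.90° + 360° = 231.50°.

231.5°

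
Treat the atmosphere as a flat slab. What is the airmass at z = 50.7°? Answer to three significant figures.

1.58

X = sec z = 1/cos 50.7° = 1/0.6334 = 1.5788.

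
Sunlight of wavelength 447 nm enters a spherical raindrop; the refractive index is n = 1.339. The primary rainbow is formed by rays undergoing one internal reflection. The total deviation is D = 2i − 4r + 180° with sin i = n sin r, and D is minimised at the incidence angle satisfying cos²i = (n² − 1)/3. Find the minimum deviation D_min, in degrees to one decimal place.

138.8°

cos²i = (1.79292 − 1)/3 = 0.26431; i = arccos(0.51411) = 59.062°.
sin r = sin 59.062°/1.339 = 0.64057; r = 39.834°.
D_min = 2·59.062° − 4·39.834° + 180° = 138.786°.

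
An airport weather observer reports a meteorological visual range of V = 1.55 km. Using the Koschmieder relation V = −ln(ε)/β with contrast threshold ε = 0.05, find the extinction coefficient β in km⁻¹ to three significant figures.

β = −ln(0.05) / V = 2.996 / 1.55 = 1.9327 km⁻¹.

1.93 km⁻¹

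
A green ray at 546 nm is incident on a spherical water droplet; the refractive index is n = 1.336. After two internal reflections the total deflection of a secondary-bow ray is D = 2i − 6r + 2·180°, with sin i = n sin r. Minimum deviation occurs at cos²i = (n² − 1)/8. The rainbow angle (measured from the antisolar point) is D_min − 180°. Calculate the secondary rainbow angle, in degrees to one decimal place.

cos²i = (1.78490 − 1)/8 = 0.09811; i = arccos(0.31323) = 71.746°.
sin r = sin 71.746°/1.336 = 0.71084; r = 45.303°.
D_min = 2·71.746° − 6·45.303° + 360° = 231.674°.
Rainbow angle = D_min − 180° = 51.674°.

51.7°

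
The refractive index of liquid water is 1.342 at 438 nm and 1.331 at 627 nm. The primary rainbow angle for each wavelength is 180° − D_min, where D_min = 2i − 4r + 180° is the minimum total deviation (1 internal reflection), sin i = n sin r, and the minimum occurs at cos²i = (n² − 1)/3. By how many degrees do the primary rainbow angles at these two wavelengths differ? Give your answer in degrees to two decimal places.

At 438 nm (n = 1.342): cos²i = 0.26699 → i = 58.888°, r = 39.641°, D_min = 139.213°, rainbow angle = 40.787°.
At 627 nm (n = 1.331): cos²i = 0.25719 → i = 59.527°, r = 40.356°, D_min = 137.630°, rainbow angle = 42.370°.
Angular width = |40.787° − 42.370°| = 1.583°.

1.58°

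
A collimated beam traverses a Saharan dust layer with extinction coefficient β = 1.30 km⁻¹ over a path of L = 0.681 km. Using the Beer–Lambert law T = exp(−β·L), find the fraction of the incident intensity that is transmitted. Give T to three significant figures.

τ = β·L = 1.30 × 0.681 = 0.8853.
T = exp(−0.8853) = 0.4126.

0.413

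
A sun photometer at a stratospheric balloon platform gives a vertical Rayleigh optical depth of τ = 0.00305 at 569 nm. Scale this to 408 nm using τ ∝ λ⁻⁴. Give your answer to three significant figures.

0.0115

τ(408 nm) = τ(569 nm) × (569/408)⁴ = 0.00305 × (1.3946)⁴ = 0.00305 × 3.7828 = 0.0115.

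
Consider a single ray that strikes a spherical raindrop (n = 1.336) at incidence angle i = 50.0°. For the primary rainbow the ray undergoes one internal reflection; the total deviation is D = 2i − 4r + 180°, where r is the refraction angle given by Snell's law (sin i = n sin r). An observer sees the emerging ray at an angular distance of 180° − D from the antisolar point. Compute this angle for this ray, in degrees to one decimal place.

sin r = sin 50.0° / 1.336 = 0.7660/1.336 = 0.5734; r = 34.99°.
D = 2·50.0° − 4·34.99° + 180° = 100.00° − 139.95° + 180° = 140.05°.
Angle from antisolar point = 180° − D = 39.95°.

39.9°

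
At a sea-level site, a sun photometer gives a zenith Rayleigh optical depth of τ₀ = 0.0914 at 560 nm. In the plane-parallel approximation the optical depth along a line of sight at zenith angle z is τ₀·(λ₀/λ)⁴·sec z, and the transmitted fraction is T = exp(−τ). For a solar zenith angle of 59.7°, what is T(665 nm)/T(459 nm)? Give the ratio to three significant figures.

Airmass: sec 59.7° = 1.9821.
τ(665 nm) = 0.0914 × (560/665)⁴ × 1.9821 = 0.0914 × 0.5029 × 1.9821 = 0.0911.
τ(459 nm) = 0.0914 × (560/459)⁴ × 1.9821 = 0.0914 × 2.2157 × 1.9821 = 0.4014.
T(665)/T(459) = exp(τ_B − τ_A) = exp(0.3103) = 1.3638.

1.36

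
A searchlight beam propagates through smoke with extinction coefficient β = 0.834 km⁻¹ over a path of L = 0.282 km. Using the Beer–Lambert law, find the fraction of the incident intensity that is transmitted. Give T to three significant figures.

0.790

τ = β·L = 0.834 × 0.282 = 0.2352.
T = exp(−0.2352) = 0.7904.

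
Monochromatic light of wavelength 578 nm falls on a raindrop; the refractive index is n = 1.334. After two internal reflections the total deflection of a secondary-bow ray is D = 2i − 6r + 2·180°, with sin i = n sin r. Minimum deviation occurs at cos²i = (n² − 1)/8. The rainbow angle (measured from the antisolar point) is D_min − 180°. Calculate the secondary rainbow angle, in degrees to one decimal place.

cos²i = (1.77956 − 1)/8 = 0.09744; i = arccos(0.31216) = 71.810°.
sin r = sin 71.810°/1.334 = 0.71217; r = 45.411°.
D_min = 2·71.810° − 6·45.411° + 360° = 231.153°.
Rainbow angle = D_min − 180° = 51.153°.

51.2°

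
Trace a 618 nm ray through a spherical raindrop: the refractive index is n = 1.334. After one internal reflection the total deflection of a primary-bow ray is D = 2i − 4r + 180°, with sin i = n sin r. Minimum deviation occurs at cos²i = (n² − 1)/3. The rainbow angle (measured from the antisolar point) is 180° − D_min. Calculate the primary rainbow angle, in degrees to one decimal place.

41.9°

cos²i = (1.77956 − 1)/3 = 0.25985; i = arccos(0.50976) = 59.352°.
sin r = sin 59.352°/1.334 = 0.64492; r = 40.159°.
D_min = 2·59.352° − 4·40.159° + 180° = 138.067°.
Rainbow angle = 180° − D_min = 41.933°.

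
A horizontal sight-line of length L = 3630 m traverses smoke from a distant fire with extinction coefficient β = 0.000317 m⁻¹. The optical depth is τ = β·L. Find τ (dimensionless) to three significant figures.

1.15

τ = β·L = 0.000317 × 3630 = 1.1507.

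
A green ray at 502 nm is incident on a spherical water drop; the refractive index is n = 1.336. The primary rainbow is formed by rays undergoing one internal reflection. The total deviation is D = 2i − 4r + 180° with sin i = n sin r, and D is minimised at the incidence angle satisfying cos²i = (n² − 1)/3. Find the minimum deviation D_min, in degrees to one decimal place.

cos²i = (1.78490 − 1)/3 = 0.26163; i = arccos(0.51150) = 59.236°.
sin r = sin 59.236°/1.336 = 0.64318; r = 40.029°.
D_min = 2·59.236° − 4·40.029° + 180° = 138.356°.

138.4°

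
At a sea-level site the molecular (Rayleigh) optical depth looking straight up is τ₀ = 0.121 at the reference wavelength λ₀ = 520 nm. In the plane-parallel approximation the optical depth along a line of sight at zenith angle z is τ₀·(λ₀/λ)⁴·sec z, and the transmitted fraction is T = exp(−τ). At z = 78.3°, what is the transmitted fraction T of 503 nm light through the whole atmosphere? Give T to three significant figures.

0.506

sec 78.3° = 4.9313.
τ = 0.121 × (520/503)⁴ × 4.9313 = 0.121 × 1.1422 × 4.9313 = 0.6815.
T = exp(−0.6815) = 0.5058.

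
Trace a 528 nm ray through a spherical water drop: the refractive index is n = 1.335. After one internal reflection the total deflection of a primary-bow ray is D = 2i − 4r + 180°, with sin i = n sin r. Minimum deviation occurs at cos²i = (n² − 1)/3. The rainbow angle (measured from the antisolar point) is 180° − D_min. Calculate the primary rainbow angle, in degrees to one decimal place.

41.8°

cos²i = (1.78222 − 1)/3 = 0.26074; i = arccos(0.51063) = 59.294°.
sin r = sin 59.294°/1.335 = 0.64405; r = 40.094°.
D_min = 2·59.294° − 4·40.094° + 180° = 138.212°.
Rainbow angle = 180° − D_min = 41.788°.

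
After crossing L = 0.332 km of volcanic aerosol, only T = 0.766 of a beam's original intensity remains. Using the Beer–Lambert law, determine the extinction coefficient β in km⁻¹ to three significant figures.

0.803 km⁻¹

Beer–Lambert: T = exp(−βL) ⇒ β = −ln(T)/L = −ln(0.766)/0.332 = 0.2666/0.332 = 0.8029 km⁻¹.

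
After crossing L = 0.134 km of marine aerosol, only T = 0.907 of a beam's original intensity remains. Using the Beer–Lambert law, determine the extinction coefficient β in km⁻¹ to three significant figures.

Beer–Lambert: T = exp(−βL) ⇒ β = −ln(T)/L = −ln(0.907)/0.134 = 0.0976/0.134 = 0.7285 km⁻¹.

0.728 km⁻¹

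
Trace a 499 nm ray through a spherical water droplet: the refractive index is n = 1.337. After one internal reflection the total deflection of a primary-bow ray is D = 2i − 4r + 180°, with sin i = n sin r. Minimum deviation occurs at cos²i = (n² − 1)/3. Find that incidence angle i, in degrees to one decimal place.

59.2°

cos²i = (1.337² − 1)/3 = (1.78757 − 1)/3 = 0.26252.
cos i = 0.51237, so i = 59.178°.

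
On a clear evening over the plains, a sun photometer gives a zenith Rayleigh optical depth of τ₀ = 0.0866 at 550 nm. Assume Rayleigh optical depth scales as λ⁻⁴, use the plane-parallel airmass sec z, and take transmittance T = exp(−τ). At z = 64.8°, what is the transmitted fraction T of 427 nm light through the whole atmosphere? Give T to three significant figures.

0.571

sec 64.8° = 2.3486.
τ = 0.0866 × (550/427)⁴ × 2.3486 = 0.0866 × 2.7526 × 2.3486 = 0.5599.
T = exp(−0.5599) = 0.5713.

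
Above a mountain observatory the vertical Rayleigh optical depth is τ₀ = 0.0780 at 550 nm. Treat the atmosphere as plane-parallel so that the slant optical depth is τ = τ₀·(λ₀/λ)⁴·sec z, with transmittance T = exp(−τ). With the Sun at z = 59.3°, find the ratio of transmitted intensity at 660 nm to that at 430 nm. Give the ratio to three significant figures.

Airmass: sec 59.3° = 1.9587.
τ(660 nm) = 0.0780 × (550/660)⁴ × 1.9587 = 0.0780 × 0.4823 × 1.9587 = 0.0737.
τ(430 nm) = 0.0780 × (550/430)⁴ × 1.9587 = 0.0780 × 2.6766 × 1.9587 = 0.4089.
T(660)/T(430) = exp(τ_B − τ_A) = exp(0.3352) = 1.3983.

1.40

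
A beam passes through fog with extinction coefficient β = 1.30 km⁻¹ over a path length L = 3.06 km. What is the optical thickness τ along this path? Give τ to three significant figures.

3.98

τ = β·L = 1.30 × 3.06 = 3.9780.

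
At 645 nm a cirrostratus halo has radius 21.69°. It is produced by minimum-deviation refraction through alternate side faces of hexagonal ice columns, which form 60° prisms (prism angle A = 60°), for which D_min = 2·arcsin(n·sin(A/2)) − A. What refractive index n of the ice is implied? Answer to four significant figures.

1.308

Rearranging: n = sin((D_min + A)/2) / sin(A/2).
(D_min + A)/2 = (21.69° + 60°)/2 = 40.845°.
n = sin 40.845° / sin 30° = 0.6540 / 0.5000 = 1.3080.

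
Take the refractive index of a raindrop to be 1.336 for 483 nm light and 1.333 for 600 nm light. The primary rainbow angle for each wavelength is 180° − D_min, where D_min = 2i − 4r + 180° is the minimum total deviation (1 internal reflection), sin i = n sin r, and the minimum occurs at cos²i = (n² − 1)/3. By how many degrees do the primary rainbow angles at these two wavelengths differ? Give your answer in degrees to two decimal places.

0.43°

At 483 nm (n = 1.336): cos²i = 0.26163 → i = 59.236°, r = 40.029°, D_min = 138.356°, rainbow angle = 41.644°.
At 600 nm (n = 1.333): cos²i = 0.25896 → i = 59.410°, r = 40.225°, D_min = 137.922°, rainbow angle = 42.078°.
Angular width = |41.644° − 42.078°| = 0.434°.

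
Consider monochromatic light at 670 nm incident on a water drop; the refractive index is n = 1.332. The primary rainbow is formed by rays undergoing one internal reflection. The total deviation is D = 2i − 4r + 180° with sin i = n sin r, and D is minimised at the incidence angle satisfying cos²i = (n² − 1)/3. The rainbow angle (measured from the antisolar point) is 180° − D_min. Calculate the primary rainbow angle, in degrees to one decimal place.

42.2°

cos²i = (1.77422 − 1)/3 = 0.25807; i = arccos(0.50801) = 59.469°.
sin r = sin 59.469°/1.332 = 0.64666; r = 40.290°.
D_min = 2·59.469° − 4·40.290° + 180° = 137.776°.
Rainbow angle = 180° − D_min = 42.224°.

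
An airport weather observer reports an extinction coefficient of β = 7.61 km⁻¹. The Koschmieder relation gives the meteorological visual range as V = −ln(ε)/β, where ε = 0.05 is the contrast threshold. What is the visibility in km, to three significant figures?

0.394 km

V = −ln(0.05) / 7.61 = 2.996 / 7.61 = 0.3937 km.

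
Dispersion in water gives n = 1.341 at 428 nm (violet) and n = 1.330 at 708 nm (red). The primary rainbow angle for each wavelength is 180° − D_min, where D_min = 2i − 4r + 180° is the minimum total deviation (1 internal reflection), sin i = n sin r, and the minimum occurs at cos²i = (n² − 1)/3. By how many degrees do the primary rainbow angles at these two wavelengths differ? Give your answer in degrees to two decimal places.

1.59°

At 428 nm (n = 1.341): cos²i = 0.26609 → i = 58.946°, r = 39.705°, D_min = 139.071°, rainbow angle = 40.929°.
At 708 nm (n = 1.330): cos²i = 0.25630 → i = 59.585°, r = 40.422°, D_min = 137.484°, rainbow angle = 42.516°.
Angular width = |40.929° − 42.516°| = 1.588°.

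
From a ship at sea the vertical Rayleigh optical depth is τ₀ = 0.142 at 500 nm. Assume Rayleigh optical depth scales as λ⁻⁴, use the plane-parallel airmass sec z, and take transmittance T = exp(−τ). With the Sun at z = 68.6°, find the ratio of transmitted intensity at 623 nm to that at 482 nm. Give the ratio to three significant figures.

Airmass: sec 68.6° = 2.7407.
τ(623 nm) = 0.142 × (500/623)⁴ × 2.7407 = 0.142 × 0.4149 × 2.7407 = 0.1615.
τ(482 nm) = 0.142 × (500/482)⁴ × 2.7407 = 0.142 × 1.1580 × 2.7407 = 0.4506.
T(623)/T(482) = exp(τ_B − τ_A) = exp(0.2892) = 1.3353.

1.34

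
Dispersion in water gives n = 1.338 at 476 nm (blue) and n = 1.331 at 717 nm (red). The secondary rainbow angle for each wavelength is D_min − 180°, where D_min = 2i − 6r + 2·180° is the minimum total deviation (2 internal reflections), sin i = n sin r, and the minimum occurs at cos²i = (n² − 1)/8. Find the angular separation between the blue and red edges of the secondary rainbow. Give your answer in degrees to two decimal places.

1.83°

At 476 nm (n = 1.338): cos²i = 0.09878 → i = 71.682°, r = 45.195°, D_min = 232.193°, rainbow angle = 52.193°.
At 717 nm (n = 1.331): cos²i = 0.09645 → i = 71.907°, r = 45.575°, D_min = 230.365°, rainbow angle = 50.365°.
Angular width = |52.193° − 50.365°| = 1.828°.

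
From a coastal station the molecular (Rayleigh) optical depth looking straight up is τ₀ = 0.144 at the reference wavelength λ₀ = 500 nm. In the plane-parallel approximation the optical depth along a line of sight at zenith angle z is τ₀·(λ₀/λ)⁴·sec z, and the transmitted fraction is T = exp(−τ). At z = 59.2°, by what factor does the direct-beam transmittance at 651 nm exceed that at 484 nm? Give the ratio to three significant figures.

Airmass: sec 59.2° = 1.9530.
τ(651 nm) = 0.144 × (500/651)⁴ × 1.9530 = 0.144 × 0.3480 × 1.9530 = 0.0979.
τ(484 nm) = 0.144 × (500/484)⁴ × 1.9530 = 0.144 × 1.1389 × 1.9530 = 0.3203.
T(651)/T(484) = exp(τ_B − τ_A) = exp(0.2224) = 1.2491.

1.25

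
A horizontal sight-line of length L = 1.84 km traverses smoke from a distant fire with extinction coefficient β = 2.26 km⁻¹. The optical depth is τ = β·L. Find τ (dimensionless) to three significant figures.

τ = β·L = 2.26 × 1.84 = 4.1584.

4.16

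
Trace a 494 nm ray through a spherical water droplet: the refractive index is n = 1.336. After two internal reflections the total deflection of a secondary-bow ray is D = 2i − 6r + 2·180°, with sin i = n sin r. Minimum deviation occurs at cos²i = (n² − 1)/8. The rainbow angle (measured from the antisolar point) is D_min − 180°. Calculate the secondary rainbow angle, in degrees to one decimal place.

cos²i = (1.78490 − 1)/8 = 0.09811; i = arccos(0.31323) = 71.746°.
sin r = sin 71.746°/1.336 = 0.71084; r = 45.303°.
D_min = 2·71.746° − 6·45.303° + 360° = 231.674°.
Rainbow angle = D_min − 180° = 51.674°.

51.7°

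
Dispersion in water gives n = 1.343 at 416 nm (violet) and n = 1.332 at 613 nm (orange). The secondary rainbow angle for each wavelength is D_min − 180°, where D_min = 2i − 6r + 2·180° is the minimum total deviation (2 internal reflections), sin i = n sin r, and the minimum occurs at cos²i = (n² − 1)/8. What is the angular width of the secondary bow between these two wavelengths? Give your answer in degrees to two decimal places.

At 416 nm (n = 1.343): cos²i = 0.10046 → i = 71.522°, r = 44.928°, D_min = 233.478°, rainbow angle = 53.478°.
At 613 nm (n = 1.332): cos²i = 0.09678 → i = 71.875°, r = 45.520°, D_min = 230.628°, rainbow angle = 50.628°.
Angular width = |53.478° − 50.628°| = 2.849°.

2.85°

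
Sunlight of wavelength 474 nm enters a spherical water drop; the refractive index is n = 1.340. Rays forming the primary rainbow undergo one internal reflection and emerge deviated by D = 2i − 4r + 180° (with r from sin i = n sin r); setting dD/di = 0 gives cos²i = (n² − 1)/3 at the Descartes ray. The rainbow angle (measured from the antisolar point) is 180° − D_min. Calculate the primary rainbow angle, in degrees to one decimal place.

cos²i = (1.79560 − 1)/3 = 0.26520; i = arccos(0.51498) = 59.004°.
sin r = sin 59.004°/1.340 = 0.63971; r = 39.770°.
D_min = 2·59.004° − 4·39.770° + 180° = 138.929°.
Rainbow angle = 180° − D_min = 41.071°.

41.1°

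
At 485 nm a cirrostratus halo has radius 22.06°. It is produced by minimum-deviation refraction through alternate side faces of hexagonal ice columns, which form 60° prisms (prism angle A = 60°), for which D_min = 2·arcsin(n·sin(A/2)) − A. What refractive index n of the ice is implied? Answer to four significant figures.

1.313

Rearranging: n = sin((D_min + A)/2) / sin(A/2).
(D_min + A)/2 = (22.06° + 60°)/2 = 41.030°.
n = sin 41.030° / sin 30° = 0.6565 / 0.5000 = 1.3129.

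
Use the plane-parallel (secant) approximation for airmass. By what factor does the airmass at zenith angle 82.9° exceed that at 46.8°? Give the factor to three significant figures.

5.54

X(82.9°)/X(46.8°) = sec 82.9° / sec 46.8° = cos 46.8° / cos 82.9° = 0.6845/0.1236 = 5.5383.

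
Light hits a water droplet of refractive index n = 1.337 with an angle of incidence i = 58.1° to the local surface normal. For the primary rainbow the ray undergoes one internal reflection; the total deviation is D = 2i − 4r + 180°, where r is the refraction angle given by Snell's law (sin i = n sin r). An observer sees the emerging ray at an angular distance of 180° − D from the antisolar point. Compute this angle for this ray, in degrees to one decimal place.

41.5°

sin r = sin 58.1° / 1.337 = 0.8490/1.337 = 0.6350; r = 39.42°.
D = 2·58.1° − 4·39.42° + 180° = 116.20° − 157.67° + 180° = 138.53°.
Angle from antisolar point = 180° − D = 41.47°.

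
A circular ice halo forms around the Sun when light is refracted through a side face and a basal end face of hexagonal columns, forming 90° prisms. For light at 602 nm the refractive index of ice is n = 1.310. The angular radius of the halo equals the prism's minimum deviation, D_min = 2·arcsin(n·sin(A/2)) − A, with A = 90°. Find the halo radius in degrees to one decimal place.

n·sin(A/2) = 1.310 × sin 45° = 1.310 × 0.7071 = 0.9263.
D_min = 2·arcsin(0.9263) − 90° = 2 × 67.867° − 90° = 45.733°.

45.7°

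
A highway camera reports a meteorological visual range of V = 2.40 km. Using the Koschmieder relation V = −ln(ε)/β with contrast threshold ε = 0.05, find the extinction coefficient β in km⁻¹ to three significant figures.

1.25 km⁻¹

β = −ln(0.05) / V = 2.996 / 2.40 = 1.2482 km⁻¹.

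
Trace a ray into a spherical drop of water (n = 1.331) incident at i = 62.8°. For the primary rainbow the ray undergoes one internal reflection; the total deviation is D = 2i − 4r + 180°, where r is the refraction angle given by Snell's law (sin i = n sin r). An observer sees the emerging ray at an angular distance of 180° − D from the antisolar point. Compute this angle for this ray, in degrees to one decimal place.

42.1°

sin r = sin 62.8° / 1.331 = 0.8894/1.331 = 0.6682; r = 41.93°.
D = 2·62.8° − 4·41.93° + 180° = 125.60° − 167.72° + 180° = 137.88°.
Angle from antisolar point = 180° − D = 42.12°.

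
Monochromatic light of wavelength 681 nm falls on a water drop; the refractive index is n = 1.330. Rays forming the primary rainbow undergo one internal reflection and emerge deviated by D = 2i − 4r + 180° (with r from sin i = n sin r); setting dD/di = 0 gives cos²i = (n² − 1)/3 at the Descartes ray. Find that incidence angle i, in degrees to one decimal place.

cos²i = (1.330² − 1)/3 = (1.76890 − 1)/3 = 0.25630.
cos i = 0.50626, so i = 59.585°.

59.6°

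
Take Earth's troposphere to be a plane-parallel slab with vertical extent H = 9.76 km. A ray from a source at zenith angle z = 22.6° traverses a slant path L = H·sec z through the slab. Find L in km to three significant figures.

10.6 km

sec z = 1/cos 22.6° = 1.0832.
L = 9.76 × 1.0832 = 10.572 km.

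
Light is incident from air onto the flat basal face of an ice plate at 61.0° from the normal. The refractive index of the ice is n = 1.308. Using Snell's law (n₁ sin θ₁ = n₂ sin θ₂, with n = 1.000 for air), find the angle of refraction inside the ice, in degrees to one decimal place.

42.0°

Snell: sin θ_r = sin θ_i / n = sin 61.0° / 1.308 = 0.8746 / 1.308 = 0.6687.
θ_r = arcsin(0.6687) = 41.96°.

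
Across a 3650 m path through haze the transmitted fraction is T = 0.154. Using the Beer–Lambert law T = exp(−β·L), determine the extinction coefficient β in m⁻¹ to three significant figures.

Beer–Lambert: T = exp(−βL) ⇒ β = −ln(T)/L = −ln(0.154)/3650 = 1.8708/3650 = 0.0005125 m⁻¹.

0.000513 m⁻¹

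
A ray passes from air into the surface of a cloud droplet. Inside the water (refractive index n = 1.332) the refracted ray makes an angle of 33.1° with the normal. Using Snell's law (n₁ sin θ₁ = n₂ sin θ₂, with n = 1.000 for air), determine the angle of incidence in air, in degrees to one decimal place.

46.7°

Snell: sin θ_i = n · sin θ_r = 1.332 × sin 33.1° = 1.332 × 0.5461 = 0.7274.
θ_i = arcsin(0.7274) = 46.67°.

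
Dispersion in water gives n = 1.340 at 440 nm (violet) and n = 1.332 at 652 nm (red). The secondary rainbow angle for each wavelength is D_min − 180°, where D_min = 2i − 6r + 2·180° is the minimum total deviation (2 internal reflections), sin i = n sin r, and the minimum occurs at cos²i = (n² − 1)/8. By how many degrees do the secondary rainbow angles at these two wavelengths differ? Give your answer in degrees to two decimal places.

At 440 nm (n = 1.340): cos²i = 0.09945 → i = 71.618°, r = 45.088°, D_min = 232.709°, rainbow angle = 52.709°.
At 652 nm (n = 1.332): cos²i = 0.09678 → i = 71.875°, r = 45.520°, D_min = 230.628°, rainbow angle = 50.628°.
Angular width = |52.709° − 50.628°| = 2.080°.

2.08°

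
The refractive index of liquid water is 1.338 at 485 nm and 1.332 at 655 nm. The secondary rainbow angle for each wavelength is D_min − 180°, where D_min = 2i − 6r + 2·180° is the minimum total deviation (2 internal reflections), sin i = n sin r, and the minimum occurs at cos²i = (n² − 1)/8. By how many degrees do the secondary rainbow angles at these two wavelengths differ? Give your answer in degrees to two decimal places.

At 485 nm (n = 1.338): cos²i = 0.09878 → i = 71.682°, r = 45.195°, D_min = 232.193°, rainbow angle = 52.193°.
At 655 nm (n = 1.332): cos²i = 0.09678 → i = 71.875°, r = 45.520°, D_min = 230.628°, rainbow angle = 50.628°.
Angular width = |52.193° − 50.628°| = 1.564°.

1.56°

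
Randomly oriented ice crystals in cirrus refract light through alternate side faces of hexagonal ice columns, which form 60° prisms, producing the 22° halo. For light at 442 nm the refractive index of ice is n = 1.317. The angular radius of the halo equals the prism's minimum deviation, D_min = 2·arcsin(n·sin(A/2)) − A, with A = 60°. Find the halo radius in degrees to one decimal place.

22.4°

n·sin(A/2) = 1.317 × sin 30° = 1.317 × 0.5000 = 0.6585.
D_min = 2·arcsin(0.6585) − 60° = 2 × 41.186° − 60° = 22.371°.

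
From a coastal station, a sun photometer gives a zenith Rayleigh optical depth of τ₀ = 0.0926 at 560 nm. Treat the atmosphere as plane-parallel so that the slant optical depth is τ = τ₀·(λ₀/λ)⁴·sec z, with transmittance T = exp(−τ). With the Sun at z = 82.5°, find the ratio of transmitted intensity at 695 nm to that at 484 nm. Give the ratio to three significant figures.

2.64

Airmass: sec 82.5° = 7.6613.
τ(695 nm) = 0.0926 × (560/695)⁴ × 7.6613 = 0.0926 × 0.4215 × 7.6613 = 0.2990.
τ(484 nm) = 0.0926 × (560/484)⁴ × 7.6613 = 0.0926 × 1.7921 × 7.6613 = 1.2714.
T(695)/T(484) = exp(τ_B − τ_A) = exp(0.9724) = 2.6442.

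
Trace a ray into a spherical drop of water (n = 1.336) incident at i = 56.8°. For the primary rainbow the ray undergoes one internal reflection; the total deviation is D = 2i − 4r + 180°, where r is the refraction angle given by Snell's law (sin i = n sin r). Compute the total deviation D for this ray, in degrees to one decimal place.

sin r = sin 56.8° / 1.336 = 0.8368/1.336 = 0.6263; r = 38.78°.
D = 2·56.8° − 4·38.78° + 180° = 113.60° − 155.12° + 180° = 138.48°.

138.5°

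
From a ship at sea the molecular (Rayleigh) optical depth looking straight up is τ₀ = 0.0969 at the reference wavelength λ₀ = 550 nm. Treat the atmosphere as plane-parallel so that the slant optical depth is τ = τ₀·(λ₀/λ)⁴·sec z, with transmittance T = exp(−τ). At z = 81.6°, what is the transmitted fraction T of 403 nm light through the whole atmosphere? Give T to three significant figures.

0.100

sec 81.6° = 6.8454.
τ = 0.0969 × (550/403)⁴ × 6.8454 = 0.0969 × 3.4692 × 6.8454 = 2.3012.
T = exp(−2.3012) = 0.1001.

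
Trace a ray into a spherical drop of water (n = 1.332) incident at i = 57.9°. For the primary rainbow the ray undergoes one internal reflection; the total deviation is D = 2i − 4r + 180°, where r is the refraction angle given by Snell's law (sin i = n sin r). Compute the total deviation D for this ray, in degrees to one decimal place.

sin r = sin 57.9° / 1.332 = 0.8471/1.332 = 0.6360; r = 39.49°.
D = 2·57.9° − 4·39.49° + 180° = 115.80° − 157.97° + 180° = 137.83°.

137.8°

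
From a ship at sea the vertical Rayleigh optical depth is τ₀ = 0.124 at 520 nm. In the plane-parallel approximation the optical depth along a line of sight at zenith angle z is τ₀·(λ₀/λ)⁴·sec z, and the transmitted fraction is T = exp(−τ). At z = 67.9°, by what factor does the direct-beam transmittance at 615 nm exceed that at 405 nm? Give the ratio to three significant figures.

2.07

Airmass: sec 67.9° = 2.6580.
τ(615 nm) = 0.124 × (520/615)⁴ × 2.6580 = 0.124 × 0.5111 × 2.6580 = 0.1685.
τ(405 nm) = 0.124 × (520/405)⁴ × 2.6580 = 0.124 × 2.7176 × 2.6580 = 0.8957.
T(615)/T(405) = exp(τ_B − τ_A) = exp(0.7273) = 2.0694.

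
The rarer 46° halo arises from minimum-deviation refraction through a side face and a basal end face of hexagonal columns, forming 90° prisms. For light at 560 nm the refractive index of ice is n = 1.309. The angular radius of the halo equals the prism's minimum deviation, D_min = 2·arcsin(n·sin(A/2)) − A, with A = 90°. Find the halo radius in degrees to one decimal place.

n·sin(A/2) = 1.309 × sin 45° = 1.309 × 0.7071 = 0.9256.
D_min = 2·arcsin(0.9256) − 90° = 2 × 67.759° − 90° = 45.519°.

45.5°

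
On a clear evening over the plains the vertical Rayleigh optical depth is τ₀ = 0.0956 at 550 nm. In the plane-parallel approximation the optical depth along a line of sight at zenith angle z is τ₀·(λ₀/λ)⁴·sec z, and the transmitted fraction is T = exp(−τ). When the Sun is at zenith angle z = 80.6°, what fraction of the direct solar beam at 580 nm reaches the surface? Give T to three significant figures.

sec 80.6° = 6.1227.
τ = 0.0956 × (550/580)⁴ × 6.1227 = 0.0956 × 0.8086 × 6.1227 = 0.4733.
T = exp(−0.4733) = 0.6229.

0.623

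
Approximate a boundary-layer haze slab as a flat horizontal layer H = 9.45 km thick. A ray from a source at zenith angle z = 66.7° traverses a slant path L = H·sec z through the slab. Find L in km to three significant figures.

23.9 km

sec z = 1/cos 66.7° = 2.5282.
L = 9.45 × 2.5282 = 23.891 km.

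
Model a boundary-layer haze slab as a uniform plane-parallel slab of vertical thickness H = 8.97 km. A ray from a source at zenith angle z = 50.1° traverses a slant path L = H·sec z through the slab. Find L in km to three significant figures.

sec z = 1/cos 50.1° = 1.5590.
L = 8.97 × 1.5590 = 13.984 km.

14.0 km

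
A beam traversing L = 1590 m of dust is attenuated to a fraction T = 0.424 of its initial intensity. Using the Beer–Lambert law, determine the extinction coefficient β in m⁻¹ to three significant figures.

Beer–Lambert: T = exp(−βL) ⇒ β = −ln(T)/L = −ln(0.424)/1590 = 0.8580/1590 = 0.0005396 m⁻¹.

0.000540 m⁻¹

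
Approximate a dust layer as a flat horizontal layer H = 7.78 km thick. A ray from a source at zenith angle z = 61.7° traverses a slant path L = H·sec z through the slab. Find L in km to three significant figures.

sec z = 1/cos 61.7° = 2.1093.
L = 7.78 × 2.1093 = 16.410 km.

16.4 km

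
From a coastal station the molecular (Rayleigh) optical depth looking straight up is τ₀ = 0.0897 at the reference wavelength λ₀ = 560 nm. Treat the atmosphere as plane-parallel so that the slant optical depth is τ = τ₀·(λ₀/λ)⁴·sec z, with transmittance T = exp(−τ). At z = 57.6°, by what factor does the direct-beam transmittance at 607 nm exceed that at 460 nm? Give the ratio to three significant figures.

1.28

Airmass: sec 57.6° = 1.8663.
τ(607 nm) = 0.0897 × (560/607)⁴ × 1.8663 = 0.0897 × 0.7244 × 1.8663 = 0.1213.
τ(460 nm) = 0.0897 × (560/460)⁴ × 1.8663 = 0.0897 × 2.1964 × 1.8663 = 0.3677.
T(607)/T(460) = exp(τ_B − τ_A) = exp(0.2464) = 1.2794.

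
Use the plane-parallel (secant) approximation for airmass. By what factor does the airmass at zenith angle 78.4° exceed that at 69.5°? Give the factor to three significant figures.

1.74

X(78.4°)/X(69.5°) = sec 78.4° / sec 69.5° = cos 69.5° / cos 78.4° = 0.3502/0.2011 = 1.7417.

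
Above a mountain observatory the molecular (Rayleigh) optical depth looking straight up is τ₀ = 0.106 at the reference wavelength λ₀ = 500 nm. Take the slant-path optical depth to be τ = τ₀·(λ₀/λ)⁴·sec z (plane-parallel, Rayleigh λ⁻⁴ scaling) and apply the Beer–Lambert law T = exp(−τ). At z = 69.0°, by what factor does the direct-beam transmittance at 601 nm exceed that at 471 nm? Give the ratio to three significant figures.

Airmass: sec 69.0° = 2.7904.
τ(601 nm) = 0.106 × (500/601)⁴ × 2.7904 = 0.106 × 0.4791 × 2.7904 = 0.1417.
τ(471 nm) = 0.106 × (500/471)⁴ × 2.7904 = 0.106 × 1.2700 × 2.7904 = 0.3756.
T(601)/T(471) = exp(τ_B − τ_A) = exp(0.2339) = 1.2636.

1.26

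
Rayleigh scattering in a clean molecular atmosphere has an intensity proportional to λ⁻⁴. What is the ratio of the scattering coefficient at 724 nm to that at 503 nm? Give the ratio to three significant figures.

Rayleigh scattering ∝ λ⁻⁴, so the ratio of coefficients is the inverse fourth power of the wavelength ratio.
σ(724)/σ(503) = (503/724)⁴ = (0.6948)⁴ = 0.233.

0.233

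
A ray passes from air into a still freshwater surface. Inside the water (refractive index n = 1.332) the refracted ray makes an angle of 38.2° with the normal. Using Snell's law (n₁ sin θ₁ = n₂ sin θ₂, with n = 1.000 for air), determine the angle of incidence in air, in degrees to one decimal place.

Snell: sin θ_i = n · sin θ_r = 1.332 × sin 38.2° = 1.332 × 0.6184 = 0.8237.
θ_i = arcsin(0.8237) = 55.46°.

55.5°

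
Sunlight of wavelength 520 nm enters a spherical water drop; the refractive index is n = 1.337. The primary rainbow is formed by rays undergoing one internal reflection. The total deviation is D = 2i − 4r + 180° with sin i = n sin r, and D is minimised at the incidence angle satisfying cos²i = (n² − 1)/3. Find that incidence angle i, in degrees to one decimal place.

59.2°

cos²i = (1.337² − 1)/3 = (1.78757 − 1)/3 = 0.26252.
cos i = 0.51237, so i = 59.178°.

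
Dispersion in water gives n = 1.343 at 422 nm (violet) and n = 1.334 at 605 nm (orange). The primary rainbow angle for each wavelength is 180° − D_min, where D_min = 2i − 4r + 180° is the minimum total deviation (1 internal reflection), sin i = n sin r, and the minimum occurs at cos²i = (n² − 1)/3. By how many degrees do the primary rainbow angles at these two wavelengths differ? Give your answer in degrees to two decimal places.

1.29°

At 422 nm (n = 1.343): cos²i = 0.26788 → i = 58.830°, r = 39.577°, D_min = 139.354°, rainbow angle = 40.646°.
At 605 nm (n = 1.334): cos²i = 0.25985 → i = 59.352°, r = 40.159°, D_min = 138.067°, rainbow angle = 41.933°.
Angular width = |40.646° − 41.933°| = 1.287°.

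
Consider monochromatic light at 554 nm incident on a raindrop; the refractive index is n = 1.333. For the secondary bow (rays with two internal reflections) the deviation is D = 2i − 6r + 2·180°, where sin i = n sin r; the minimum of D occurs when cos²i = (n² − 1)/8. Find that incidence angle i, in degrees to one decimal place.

cos²i = (1.333² − 1)/8 = (1.77689 − 1)/8 = 0.09711.
cos i = 0.31163, so i = 71.843°.

71.8°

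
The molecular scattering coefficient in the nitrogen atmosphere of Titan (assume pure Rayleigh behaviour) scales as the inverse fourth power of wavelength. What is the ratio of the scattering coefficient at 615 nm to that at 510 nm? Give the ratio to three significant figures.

0.473

Rayleigh scattering ∝ λ⁻⁴, so the ratio of coefficients is the inverse fourth power of the wavelength ratio.
σ(615)/σ(510) = (510/615)⁴ = (0.8293)⁴ = 0.4729.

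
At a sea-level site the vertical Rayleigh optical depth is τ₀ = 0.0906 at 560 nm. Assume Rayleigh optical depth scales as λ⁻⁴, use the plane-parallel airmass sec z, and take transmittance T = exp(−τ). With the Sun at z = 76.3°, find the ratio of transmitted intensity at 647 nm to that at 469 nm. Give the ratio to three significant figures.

Airmass: sec 76.3° = 4.2223.
τ(647 nm) = 0.0906 × (560/647)⁴ × 4.2223 = 0.0906 × 0.5612 × 4.2223 = 0.2147.
τ(469 nm) = 0.0906 × (560/469)⁴ × 4.2223 = 0.0906 × 2.0326 × 4.2223 = 0.7776.
T(647)/T(469) = exp(τ_B − τ_A) = exp(0.5629) = 1.7557.

1.76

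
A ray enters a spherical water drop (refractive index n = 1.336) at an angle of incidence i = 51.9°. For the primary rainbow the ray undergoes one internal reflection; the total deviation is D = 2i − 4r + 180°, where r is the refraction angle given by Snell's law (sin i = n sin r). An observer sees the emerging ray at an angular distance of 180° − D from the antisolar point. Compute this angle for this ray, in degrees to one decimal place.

sin r = sin 51.9° / 1.336 = 0.7869/1.336 = 0.5890; r = 36.09°.
D = 2·51.9° − 4·36.09° + 180° = 103.80° − 144.35° + 180° = 139.45°.
Angle from antisolar point = 180° − D = 40.55°.

40.6°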